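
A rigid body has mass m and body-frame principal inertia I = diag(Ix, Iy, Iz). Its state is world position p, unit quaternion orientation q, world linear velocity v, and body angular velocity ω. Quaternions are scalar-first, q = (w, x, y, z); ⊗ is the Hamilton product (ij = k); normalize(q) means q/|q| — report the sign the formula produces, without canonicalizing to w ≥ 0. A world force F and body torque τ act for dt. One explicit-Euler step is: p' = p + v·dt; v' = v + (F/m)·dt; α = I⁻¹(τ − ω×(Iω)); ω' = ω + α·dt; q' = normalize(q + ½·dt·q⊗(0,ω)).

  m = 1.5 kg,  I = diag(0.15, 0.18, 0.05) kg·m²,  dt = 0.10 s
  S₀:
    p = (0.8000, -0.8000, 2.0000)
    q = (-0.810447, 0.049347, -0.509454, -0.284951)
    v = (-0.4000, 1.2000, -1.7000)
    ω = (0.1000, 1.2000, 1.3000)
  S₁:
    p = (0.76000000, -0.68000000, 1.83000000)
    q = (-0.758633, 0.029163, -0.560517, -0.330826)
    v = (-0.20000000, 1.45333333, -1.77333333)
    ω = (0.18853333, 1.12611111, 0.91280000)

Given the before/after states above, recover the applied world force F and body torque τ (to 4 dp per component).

Δω = ω₁−ω₀ = (0.08853333, -0.07388889, -0.38720000)
τ = I·(Δω/dt) + ω₀×(Iω₀) = (-0.0700, -0.1200, -0.1900)
velocity change Δv = (0.20000000, 0.25333333, -0.07333333)
m·(v₁−v₀)/dt = (3.0000, 3.8000, -1.1000)

F = (3.0000, 3.8000, -1.1000)
τ = (-0.0700, -0.1200, -0.1900)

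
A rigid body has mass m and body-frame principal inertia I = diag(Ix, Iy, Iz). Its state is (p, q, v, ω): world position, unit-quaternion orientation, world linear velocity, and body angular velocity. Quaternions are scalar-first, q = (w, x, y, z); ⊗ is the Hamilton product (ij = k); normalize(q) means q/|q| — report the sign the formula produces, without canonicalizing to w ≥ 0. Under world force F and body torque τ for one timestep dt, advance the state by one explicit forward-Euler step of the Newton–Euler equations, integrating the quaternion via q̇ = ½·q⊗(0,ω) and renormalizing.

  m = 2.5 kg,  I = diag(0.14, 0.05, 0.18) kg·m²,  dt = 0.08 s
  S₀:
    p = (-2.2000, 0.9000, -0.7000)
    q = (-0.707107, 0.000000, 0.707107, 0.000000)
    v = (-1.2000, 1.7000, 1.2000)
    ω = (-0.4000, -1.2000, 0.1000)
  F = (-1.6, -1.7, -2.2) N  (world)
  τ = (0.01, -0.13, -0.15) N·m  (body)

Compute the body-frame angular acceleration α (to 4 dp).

α = (0.1829, -2.6320, -0.5933)

ω×(Iω) gyroscopic = (-0.0156, 0.0016, -0.0432)
α = I⁻¹(τ − ω×Iω) = (0.1829, -2.6320, -0.5933)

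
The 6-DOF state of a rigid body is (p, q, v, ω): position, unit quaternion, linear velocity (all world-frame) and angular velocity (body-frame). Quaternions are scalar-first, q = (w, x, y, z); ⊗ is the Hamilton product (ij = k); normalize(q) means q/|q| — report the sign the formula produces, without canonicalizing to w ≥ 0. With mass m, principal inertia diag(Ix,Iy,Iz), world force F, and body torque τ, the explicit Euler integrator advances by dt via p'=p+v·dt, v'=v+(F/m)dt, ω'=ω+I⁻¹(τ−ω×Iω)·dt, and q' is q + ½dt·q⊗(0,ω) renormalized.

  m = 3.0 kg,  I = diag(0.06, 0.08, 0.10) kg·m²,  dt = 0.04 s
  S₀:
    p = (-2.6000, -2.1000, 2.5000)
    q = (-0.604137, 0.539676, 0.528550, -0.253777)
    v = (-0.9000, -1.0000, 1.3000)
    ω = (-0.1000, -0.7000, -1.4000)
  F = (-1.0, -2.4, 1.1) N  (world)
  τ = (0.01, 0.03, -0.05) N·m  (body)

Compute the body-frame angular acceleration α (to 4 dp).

α = (-0.1600, 0.4450, -0.5140)

gyro term ω×Iω = (0.0196, -0.0056, 0.0014)
α = I⁻¹(τ − ω×Iω) = (-0.1600, 0.4450, -0.5140)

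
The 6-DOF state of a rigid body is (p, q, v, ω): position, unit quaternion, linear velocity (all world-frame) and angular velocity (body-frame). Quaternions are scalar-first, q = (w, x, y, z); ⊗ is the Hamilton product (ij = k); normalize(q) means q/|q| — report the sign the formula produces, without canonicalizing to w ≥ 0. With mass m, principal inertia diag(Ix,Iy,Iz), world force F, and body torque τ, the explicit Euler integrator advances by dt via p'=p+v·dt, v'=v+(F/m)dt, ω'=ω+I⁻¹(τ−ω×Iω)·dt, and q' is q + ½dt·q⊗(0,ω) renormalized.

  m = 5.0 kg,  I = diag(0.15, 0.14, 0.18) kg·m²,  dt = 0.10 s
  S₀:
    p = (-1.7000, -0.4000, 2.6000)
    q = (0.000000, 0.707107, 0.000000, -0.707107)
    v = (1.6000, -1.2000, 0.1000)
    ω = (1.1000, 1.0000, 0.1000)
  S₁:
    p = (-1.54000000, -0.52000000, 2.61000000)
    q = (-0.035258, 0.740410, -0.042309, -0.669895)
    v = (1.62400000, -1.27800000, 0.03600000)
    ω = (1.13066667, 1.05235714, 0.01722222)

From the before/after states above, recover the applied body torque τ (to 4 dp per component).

Δω = ω₁−ω₀ = (0.03066667, 0.05235714, -0.08277778)
gyro term ω₀×Iω₀ = (0.0040, -0.0033, -0.0110)
τ = I·(Δω/dt) + ω₀×(Iω₀) = (0.0500, 0.0700, -0.1600)

τ = (0.0500, 0.0700, -0.1600)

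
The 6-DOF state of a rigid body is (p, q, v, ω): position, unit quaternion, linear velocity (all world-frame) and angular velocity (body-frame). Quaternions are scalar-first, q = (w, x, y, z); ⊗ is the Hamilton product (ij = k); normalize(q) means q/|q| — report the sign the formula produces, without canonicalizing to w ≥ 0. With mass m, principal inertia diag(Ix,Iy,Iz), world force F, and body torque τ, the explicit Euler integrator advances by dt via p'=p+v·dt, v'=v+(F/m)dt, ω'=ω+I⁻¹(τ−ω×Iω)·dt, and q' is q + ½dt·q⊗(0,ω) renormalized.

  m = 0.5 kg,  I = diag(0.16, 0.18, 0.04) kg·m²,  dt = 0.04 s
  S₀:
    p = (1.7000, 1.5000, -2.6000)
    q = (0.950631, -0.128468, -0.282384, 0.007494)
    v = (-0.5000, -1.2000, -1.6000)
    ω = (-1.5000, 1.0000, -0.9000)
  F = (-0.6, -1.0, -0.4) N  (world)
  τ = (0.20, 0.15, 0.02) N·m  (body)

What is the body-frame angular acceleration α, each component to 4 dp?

α = (0.4625, -0.0667, 1.2500)

ω×(Iω) gyroscopic = (0.1260, 0.1620, -0.0300)
α = I⁻¹(τ − ω×Iω) = (0.4625, -0.0667, 1.2500)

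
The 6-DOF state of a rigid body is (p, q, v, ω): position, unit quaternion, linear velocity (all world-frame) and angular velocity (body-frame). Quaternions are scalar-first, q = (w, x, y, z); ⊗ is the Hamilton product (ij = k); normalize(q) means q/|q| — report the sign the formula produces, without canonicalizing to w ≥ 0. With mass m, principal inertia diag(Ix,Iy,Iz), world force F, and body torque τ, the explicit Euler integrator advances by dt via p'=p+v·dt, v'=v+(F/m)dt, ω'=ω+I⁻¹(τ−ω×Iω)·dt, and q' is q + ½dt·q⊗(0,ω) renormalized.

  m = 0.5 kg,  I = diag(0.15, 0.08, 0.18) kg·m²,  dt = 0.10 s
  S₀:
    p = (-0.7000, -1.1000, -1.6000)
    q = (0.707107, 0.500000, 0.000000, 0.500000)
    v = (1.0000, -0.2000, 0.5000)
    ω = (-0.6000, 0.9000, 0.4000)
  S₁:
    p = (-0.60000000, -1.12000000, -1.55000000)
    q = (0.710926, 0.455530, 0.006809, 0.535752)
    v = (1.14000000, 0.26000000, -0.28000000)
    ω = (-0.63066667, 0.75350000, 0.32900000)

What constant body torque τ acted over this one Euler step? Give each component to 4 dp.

τ = (-0.0100, -0.1100, -0.0900)

Δω = ω₁−ω₀ = (-0.03066667, -0.14650000, -0.07100000)
ω₀×(Iω₀) = (0.0360, 0.0072, 0.0378)
applied torque τ = (-0.0100, -0.1100, -0.0900)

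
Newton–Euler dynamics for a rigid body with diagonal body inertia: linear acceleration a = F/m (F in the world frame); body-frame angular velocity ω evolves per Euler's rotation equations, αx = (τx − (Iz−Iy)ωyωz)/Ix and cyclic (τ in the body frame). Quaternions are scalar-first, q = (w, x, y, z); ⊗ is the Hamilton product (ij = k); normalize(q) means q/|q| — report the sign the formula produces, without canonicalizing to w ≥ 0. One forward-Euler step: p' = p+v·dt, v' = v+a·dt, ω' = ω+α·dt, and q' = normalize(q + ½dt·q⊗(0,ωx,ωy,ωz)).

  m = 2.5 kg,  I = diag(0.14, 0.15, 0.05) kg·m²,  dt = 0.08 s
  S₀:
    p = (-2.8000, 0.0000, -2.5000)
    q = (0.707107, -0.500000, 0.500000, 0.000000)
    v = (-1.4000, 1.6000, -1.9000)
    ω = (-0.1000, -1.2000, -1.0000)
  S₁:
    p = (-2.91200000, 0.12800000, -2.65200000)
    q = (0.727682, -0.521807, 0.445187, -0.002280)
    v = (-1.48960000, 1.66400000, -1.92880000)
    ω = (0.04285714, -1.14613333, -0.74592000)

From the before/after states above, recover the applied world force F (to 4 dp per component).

v₁ − v₀ = (-0.08960000, 0.06400000, -0.02880000)
applied force F = (-2.8000, 2.0000, -0.9000)

F = (-2.8000, 2.0000, -0.9000)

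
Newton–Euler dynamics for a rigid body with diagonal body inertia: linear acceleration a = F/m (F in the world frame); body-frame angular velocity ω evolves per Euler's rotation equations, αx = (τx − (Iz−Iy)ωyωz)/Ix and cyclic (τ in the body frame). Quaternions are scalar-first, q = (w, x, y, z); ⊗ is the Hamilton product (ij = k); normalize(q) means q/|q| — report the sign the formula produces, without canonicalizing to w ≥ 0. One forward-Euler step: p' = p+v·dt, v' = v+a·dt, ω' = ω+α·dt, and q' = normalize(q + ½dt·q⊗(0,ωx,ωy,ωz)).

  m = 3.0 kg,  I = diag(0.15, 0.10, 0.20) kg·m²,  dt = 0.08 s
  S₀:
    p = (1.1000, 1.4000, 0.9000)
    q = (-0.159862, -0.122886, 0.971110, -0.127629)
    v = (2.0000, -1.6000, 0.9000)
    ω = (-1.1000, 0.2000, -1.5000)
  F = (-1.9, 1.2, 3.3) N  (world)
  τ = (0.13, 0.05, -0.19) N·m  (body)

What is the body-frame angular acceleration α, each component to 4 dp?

ω×(Iω) gyroscopic = (-0.0300, -0.0825, 0.0110)
angular accel α = (1.0667, 1.3250, -1.0050)

α = (1.0667, 1.3250, -1.0050)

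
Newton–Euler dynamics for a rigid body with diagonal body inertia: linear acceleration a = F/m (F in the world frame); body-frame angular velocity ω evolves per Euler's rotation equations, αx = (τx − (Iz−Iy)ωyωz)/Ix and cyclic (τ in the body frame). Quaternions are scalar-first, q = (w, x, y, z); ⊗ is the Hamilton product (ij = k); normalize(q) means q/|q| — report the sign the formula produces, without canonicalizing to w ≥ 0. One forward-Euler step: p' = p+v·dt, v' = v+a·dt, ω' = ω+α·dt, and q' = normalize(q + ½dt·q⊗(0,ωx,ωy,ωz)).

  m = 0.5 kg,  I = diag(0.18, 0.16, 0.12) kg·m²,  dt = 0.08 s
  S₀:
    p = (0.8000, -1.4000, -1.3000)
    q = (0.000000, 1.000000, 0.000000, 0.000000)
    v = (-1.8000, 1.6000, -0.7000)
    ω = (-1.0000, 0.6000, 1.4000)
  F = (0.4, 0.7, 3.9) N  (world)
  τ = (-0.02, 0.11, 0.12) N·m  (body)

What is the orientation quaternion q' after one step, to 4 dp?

Hamilton product q⊗(0,ω) = (1.0000000, 0.0000000, -1.4000000, 0.6000000)
q' = normalize(q + ½dt·q⊗(0,ω)) = (0.0399, 0.9974, -0.0559, 0.0239)

q' = (0.0399, 0.9974, -0.0559, 0.0239)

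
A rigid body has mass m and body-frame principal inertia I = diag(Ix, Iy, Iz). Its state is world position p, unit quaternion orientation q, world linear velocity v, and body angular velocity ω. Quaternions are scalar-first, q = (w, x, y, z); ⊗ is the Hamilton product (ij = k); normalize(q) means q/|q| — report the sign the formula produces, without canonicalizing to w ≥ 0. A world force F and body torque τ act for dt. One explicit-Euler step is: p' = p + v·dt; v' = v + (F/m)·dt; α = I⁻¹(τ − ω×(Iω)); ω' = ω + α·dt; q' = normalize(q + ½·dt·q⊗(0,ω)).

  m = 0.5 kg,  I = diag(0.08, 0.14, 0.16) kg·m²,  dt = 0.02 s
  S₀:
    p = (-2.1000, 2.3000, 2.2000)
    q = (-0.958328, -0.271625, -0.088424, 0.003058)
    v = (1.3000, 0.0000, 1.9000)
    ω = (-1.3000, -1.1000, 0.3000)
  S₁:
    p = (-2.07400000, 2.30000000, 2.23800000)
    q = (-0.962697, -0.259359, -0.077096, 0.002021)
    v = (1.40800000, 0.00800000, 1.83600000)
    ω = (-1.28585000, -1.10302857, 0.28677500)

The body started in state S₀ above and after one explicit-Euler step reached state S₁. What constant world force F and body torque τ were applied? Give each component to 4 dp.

F = (2.7000, 0.2000, -1.6000)
τ = (0.0500, 0.0100, -0.0200)

Δv = v₁−v₀ = (0.10800000, 0.00800000, -0.06400000)
m·(v₁−v₀)/dt = (2.7000, 0.2000, -1.6000)
ω₁ − ω₀ = (0.01415000, -0.00302857, -0.01322500)
precession coupling = (-0.0066, 0.0312, 0.0858)
τ = I·(Δω/dt) + ω₀×(Iω₀) = (0.0500, 0.0100, -0.0200)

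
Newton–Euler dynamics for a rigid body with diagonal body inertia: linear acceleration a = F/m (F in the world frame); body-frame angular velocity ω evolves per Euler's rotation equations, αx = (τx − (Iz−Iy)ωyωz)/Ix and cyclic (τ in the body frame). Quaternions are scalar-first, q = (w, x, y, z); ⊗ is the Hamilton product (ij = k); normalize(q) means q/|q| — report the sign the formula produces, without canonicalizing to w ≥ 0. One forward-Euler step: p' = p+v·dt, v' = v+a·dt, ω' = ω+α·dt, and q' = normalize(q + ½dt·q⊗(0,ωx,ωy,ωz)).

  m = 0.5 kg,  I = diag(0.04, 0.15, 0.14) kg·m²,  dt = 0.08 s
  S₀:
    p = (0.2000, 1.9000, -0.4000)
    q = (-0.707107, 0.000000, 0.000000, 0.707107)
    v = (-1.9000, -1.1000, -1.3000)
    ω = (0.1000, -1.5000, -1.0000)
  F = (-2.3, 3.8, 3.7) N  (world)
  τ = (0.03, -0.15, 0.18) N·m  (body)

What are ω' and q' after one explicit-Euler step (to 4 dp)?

ω×(Iω) gyroscopic = (-0.0150, 0.0100, -0.0165)
angular accel α = (1.1250, -1.0667, 1.4036)
ω + α·dt = (0.1900, -1.5853, -0.8877)
2q̇ = q⊗(0,ω) = (0.7071070, 0.9899498, 1.1313712, 0.7071070)
q + ½dt·q⊗(0,ω), renormalized = (-0.6771, 0.0395, 0.0451, 0.7335)

ω' = (0.1900, -1.5853, -0.8877)
q' = (-0.6771, 0.0395, 0.0451, 0.7335)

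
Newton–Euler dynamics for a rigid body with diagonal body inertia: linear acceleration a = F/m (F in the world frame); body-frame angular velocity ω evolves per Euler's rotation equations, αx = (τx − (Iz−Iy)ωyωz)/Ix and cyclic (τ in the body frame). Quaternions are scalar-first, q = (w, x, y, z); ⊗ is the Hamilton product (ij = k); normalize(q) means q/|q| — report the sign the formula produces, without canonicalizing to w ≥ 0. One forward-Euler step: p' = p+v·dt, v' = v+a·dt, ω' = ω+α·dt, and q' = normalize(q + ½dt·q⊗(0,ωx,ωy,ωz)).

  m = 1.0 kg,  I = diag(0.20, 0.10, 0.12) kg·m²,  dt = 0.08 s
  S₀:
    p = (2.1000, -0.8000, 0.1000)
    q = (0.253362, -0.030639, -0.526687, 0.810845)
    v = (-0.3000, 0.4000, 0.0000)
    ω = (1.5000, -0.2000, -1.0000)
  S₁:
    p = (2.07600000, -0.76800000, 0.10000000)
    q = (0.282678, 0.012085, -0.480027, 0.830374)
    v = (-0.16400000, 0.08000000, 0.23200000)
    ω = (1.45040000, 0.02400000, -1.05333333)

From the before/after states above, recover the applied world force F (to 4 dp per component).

velocity change Δv = (0.13600000, -0.32000000, 0.23200000)
applied force F = (1.7000, -4.0000, 2.9000)

F = (1.7000, -4.0000, 2.9000)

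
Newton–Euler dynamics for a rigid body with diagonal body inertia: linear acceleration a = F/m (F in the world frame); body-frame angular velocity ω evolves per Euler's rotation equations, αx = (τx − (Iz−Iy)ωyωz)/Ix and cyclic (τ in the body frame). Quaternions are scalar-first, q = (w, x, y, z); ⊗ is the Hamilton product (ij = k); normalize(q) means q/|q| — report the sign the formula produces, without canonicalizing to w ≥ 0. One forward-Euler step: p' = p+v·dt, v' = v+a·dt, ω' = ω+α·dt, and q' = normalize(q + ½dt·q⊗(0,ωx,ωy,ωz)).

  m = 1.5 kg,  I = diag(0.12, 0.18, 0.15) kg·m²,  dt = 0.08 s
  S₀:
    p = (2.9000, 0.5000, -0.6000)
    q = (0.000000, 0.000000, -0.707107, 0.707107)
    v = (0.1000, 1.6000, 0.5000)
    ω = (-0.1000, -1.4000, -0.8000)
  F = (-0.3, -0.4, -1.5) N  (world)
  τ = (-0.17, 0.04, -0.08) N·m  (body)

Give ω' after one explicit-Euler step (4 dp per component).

α = I⁻¹(τ − ω×Iω) = (-1.1367, 0.2356, -0.5893)
new body rate ω' = (-0.1909, -1.3812, -0.8471)

ω' = (-0.1909, -1.3812, -0.8471)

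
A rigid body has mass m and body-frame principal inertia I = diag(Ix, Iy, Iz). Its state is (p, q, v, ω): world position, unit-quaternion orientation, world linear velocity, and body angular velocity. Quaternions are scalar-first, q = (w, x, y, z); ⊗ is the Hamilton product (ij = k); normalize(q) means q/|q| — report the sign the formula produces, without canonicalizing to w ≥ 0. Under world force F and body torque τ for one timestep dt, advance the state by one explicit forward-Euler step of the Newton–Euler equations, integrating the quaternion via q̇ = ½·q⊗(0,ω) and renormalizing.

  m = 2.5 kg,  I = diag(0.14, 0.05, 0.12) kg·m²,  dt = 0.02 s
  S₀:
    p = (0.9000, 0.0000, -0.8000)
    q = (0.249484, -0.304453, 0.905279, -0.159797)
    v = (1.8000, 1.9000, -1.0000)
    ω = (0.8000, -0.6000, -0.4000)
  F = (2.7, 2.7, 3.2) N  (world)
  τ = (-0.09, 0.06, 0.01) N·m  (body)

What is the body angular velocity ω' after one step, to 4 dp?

ω×(Iω) gyroscopic = (0.0168, -0.0064, 0.0432)
α = I⁻¹(τ − ω×Iω) = (-0.7629, 1.3280, -0.2767)
new body rate ω' = (0.7847, -0.5734, -0.4055)

ω' = (0.7847, -0.5734, -0.4055)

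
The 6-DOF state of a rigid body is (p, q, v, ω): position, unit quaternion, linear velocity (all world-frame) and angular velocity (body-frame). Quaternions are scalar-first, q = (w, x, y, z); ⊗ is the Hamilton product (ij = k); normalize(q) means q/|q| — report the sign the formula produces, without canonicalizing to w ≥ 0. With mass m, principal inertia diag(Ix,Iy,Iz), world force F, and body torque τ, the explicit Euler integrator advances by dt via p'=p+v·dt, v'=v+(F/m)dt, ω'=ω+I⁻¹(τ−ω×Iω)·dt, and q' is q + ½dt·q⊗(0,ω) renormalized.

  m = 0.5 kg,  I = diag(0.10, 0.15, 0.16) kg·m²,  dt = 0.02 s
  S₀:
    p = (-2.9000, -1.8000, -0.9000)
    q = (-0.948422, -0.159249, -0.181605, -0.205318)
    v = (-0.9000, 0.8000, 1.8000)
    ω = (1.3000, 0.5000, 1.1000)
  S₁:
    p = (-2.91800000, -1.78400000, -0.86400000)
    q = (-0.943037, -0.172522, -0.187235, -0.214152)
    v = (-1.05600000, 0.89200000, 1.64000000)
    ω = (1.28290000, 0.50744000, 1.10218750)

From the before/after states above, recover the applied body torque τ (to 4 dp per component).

ω₁ − ω₀ = (-0.01710000, 0.00744000, 0.00218750)
τ = I·(Δω/dt) + ω₀×(Iω₀) = (-0.0800, -0.0300, 0.0500)

τ = (-0.0800, -0.0300, 0.0500)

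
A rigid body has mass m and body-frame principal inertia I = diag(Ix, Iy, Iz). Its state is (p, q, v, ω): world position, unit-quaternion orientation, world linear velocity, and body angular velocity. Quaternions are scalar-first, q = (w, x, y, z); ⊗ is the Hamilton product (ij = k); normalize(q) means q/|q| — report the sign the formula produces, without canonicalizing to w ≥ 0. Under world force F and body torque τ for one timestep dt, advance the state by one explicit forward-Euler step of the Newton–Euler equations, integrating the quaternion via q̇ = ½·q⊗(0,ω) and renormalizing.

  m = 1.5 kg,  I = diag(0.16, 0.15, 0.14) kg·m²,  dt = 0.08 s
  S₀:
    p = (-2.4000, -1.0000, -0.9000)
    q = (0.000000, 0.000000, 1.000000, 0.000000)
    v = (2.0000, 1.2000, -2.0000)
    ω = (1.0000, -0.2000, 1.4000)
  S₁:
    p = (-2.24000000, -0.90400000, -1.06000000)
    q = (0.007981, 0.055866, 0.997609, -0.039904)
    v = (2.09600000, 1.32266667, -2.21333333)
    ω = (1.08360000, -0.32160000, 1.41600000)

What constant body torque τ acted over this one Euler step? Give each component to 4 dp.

rate change Δω = (0.08360000, -0.12160000, 0.01600000)
τ = I·(Δω/dt) + ω₀×(Iω₀) = (0.1700, -0.2000, 0.0300)

τ = (0.1700, -0.2000, 0.0300)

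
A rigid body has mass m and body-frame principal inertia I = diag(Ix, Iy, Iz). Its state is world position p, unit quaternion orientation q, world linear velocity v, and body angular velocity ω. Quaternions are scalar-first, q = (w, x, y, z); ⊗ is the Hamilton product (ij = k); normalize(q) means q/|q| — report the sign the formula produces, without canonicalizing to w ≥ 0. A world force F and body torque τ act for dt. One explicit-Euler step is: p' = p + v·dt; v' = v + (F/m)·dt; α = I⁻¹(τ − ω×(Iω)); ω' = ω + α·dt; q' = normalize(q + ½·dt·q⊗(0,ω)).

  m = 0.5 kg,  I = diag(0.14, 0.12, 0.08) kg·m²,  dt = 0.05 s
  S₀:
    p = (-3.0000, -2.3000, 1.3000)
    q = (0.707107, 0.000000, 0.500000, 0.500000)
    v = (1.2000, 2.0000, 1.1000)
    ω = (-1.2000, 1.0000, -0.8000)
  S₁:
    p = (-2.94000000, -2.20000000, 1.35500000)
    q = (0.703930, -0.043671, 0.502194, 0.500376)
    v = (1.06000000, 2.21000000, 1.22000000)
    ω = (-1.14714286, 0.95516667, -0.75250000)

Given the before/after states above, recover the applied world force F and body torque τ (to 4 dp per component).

Δv = v₁−v₀ = (-0.14000000, 0.21000000, 0.12000000)
m·(v₁−v₀)/dt = (-1.4000, 2.1000, 1.2000)
rate change Δω = (0.05285714, -0.04483333, 0.04750000)
gyro term ω₀×Iω₀ = (0.0320, 0.0576, 0.0240)
I·α + gyro = (0.1800, -0.0500, 0.1000)

F = (-1.4000, 2.1000, 1.2000)
τ = (0.1800, -0.0500, 0.1000)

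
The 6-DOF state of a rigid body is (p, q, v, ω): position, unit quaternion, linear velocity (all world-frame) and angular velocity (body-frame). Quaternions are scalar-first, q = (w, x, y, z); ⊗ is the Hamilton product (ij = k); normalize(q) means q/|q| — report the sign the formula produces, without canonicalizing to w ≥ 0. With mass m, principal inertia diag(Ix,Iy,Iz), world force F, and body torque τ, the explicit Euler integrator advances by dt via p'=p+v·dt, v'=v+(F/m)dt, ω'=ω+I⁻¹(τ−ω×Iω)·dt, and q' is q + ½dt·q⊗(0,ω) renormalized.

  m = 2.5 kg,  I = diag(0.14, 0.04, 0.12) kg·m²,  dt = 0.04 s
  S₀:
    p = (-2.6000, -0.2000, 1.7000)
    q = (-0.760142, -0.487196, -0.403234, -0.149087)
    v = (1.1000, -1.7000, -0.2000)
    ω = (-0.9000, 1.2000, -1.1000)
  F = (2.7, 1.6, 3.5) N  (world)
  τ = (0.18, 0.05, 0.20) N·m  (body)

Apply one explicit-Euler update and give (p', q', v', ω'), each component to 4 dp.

p' = (-2.5560, -0.2680, 1.6920)
q' = (-0.7620, -0.4607, -0.4292, -0.1512)
v' = (1.1432, -1.6744, -0.1440)
ω' = (-0.8184, 1.2302, -1.0693)

gyro term ω×Iω = (-0.1056, 0.0198, 0.1080)
α = I⁻¹(τ − ω×Iω) = (2.0400, 0.7550, 0.7667)
new body rate ω' = (-0.8184, 1.2302, -1.0693)
Hamilton product q⊗(0,ω) = (-0.1185913, 1.3065896, -1.3139077, -0.1113896)
q + ½dt·q⊗(0,ω), renormalized = (-0.7620, -0.4607, -0.4292, -0.1512)
a = (1.0800, 0.6400, 1.4000)
p + v·dt = (-2.5560, -0.2680, 1.6920)
new velocity v' = (1.1432, -1.6744, -0.1440)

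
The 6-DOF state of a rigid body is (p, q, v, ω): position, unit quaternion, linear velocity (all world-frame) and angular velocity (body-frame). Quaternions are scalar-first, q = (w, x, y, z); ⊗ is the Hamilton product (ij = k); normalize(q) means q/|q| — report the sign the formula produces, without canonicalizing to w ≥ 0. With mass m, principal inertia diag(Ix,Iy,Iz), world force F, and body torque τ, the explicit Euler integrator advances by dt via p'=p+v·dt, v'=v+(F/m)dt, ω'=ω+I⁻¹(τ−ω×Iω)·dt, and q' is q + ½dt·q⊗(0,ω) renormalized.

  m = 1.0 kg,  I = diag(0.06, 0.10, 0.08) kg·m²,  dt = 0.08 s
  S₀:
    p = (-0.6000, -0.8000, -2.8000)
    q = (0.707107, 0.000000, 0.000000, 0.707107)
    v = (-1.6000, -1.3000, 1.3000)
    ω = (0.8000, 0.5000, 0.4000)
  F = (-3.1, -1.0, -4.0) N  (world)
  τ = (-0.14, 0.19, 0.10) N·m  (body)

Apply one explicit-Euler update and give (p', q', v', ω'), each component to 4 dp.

linear accel F/m = (-3.1000, -1.0000, -4.0000)
p' = p + v·dt = (-0.7280, -0.9040, -2.6960)
v' = v + a·dt = (-1.8480, -1.3800, 0.9800)
ω×(Iω) gyroscopic = (-0.0040, -0.0064, 0.0160)
angular accel α = (-2.2667, 1.9640, 1.0500)
new body rate ω' = (0.6187, 0.6571, 0.4840)
q⊗(0,ω) = (-0.2828428, 0.2121321, 0.9192391, 0.2828428)
updated quaternion q' = (0.6952, 0.0085, 0.0367, 0.7178)

p' = (-0.7280, -0.9040, -2.6960)
q' = (0.6952, 0.0085, 0.0367, 0.7178)
v' = (-1.8480, -1.3800, 0.9800)
ω' = (0.6187, 0.6571, 0.4840)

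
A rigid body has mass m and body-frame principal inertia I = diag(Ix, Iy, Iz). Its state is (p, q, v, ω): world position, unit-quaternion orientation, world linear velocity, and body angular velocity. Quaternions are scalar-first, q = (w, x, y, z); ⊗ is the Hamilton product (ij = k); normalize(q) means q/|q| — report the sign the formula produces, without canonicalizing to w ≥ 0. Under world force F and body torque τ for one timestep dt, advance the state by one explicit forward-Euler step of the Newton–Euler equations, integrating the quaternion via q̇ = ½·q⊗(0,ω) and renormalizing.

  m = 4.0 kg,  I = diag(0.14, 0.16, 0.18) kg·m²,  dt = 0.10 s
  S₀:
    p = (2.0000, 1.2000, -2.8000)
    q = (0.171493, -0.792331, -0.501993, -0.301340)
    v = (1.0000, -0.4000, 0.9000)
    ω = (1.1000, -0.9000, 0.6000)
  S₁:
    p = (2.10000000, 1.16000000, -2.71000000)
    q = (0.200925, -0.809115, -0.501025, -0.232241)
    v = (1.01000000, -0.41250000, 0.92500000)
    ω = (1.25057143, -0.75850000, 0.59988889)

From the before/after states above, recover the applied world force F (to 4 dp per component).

F = (0.4000, -0.5000, 1.0000)

velocity change Δv = (0.01000000, -0.01250000, 0.02500000)
F = m·Δv/dt = (0.4000, -0.5000, 1.0000)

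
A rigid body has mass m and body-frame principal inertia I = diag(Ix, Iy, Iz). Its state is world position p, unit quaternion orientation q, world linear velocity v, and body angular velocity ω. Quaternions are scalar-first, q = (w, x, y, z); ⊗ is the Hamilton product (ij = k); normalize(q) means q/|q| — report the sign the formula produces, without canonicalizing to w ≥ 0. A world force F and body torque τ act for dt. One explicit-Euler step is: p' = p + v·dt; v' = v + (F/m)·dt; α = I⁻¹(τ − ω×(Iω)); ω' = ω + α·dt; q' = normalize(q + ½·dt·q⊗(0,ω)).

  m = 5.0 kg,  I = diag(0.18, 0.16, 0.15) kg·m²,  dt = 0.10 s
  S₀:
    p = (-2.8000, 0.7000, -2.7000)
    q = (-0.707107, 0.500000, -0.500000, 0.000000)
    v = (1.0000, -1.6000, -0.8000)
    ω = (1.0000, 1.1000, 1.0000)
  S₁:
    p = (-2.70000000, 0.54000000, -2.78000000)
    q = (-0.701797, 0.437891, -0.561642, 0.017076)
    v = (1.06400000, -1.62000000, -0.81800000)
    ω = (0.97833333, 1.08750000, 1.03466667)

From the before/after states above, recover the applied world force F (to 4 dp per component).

F = (3.2000, -1.0000, -0.9000)

Δv = v₁−v₀ = (0.06400000, -0.02000000, -0.01800000)
applied force F = (3.2000, -1.0000, -0.9000)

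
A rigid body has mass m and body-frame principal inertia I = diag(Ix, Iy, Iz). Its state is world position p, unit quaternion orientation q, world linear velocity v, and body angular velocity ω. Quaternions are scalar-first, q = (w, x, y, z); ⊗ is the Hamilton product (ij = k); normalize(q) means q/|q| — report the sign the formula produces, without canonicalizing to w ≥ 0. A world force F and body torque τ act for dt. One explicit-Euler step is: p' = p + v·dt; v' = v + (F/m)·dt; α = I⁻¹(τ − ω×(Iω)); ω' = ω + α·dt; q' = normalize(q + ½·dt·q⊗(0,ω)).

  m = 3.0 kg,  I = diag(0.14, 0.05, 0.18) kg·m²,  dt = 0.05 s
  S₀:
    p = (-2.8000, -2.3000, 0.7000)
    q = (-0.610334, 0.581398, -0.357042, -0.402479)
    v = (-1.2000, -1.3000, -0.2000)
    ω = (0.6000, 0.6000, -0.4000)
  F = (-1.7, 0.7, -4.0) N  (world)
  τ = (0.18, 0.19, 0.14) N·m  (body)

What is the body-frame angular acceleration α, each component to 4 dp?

α = (1.5086, 3.6080, 0.9578)

gyro term ω×Iω = (-0.0312, 0.0096, -0.0324)
α = I⁻¹(τ − ω×Iω) = (1.5086, 3.6080, 0.9578)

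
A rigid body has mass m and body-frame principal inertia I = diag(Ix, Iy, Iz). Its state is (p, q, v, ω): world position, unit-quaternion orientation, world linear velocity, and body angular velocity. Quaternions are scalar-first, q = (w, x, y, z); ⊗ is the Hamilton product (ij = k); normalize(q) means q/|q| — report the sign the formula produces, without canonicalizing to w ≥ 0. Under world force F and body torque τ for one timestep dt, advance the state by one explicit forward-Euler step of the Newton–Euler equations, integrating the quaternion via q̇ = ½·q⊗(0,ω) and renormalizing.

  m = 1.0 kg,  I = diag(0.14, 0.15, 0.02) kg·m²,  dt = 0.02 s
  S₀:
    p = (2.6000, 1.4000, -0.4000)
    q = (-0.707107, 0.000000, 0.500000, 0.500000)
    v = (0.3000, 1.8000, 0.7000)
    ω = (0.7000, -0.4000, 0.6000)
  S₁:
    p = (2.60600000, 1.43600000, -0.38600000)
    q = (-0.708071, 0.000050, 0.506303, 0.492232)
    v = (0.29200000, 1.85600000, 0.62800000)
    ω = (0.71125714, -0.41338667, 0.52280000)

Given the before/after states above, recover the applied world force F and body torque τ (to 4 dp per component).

F = (-0.4000, 2.8000, -3.6000)
τ = (0.1100, -0.0500, -0.0800)

Δω = ω₁−ω₀ = (0.01125714, -0.01338667, -0.07720000)
gyro term ω₀×Iω₀ = (0.0312, 0.0504, -0.0028)
I·α + gyro = (0.1100, -0.0500, -0.0800)
Δv = v₁−v₀ = (-0.00800000, 0.05600000, -0.07200000)
applied force F = (-0.4000, 2.8000, -3.6000)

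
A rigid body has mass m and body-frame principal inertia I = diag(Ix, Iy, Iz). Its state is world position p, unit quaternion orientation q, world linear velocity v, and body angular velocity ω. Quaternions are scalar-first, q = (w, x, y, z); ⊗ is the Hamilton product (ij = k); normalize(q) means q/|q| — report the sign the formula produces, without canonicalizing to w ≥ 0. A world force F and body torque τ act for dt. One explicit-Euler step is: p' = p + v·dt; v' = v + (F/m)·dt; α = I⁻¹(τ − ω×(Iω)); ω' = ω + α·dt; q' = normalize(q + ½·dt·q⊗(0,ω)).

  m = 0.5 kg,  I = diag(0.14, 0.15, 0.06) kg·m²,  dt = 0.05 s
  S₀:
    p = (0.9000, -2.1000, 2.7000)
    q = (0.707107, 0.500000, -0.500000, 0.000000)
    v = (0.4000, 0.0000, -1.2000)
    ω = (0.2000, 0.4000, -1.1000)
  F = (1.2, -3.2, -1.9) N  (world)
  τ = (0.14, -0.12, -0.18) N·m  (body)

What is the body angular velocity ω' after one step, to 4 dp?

angular accel α = (0.7171, -0.6827, -3.0133)
new body rate ω' = (0.2359, 0.3659, -1.2507)

ω' = (0.2359, 0.3659, -1.2507)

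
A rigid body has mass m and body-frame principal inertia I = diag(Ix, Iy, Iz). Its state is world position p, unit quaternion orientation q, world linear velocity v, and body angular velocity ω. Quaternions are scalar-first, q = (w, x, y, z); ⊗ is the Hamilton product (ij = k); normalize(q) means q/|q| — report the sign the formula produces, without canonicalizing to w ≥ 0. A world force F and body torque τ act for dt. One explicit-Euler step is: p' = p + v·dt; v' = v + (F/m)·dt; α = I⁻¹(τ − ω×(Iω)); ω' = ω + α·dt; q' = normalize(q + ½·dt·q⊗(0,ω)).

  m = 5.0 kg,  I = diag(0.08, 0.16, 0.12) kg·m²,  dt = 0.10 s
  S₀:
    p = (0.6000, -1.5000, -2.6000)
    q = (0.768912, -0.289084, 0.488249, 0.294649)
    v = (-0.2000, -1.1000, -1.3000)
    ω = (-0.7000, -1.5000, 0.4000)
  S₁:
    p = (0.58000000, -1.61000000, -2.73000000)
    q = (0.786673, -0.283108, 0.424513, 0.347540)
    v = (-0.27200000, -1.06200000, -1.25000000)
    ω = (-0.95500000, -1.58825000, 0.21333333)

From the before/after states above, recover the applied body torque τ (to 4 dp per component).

τ = (-0.1800, -0.1300, -0.1400)

rate change Δω = (-0.25500000, -0.08825000, -0.18666667)
applied torque τ = (-0.1800, -0.1300, -0.1400)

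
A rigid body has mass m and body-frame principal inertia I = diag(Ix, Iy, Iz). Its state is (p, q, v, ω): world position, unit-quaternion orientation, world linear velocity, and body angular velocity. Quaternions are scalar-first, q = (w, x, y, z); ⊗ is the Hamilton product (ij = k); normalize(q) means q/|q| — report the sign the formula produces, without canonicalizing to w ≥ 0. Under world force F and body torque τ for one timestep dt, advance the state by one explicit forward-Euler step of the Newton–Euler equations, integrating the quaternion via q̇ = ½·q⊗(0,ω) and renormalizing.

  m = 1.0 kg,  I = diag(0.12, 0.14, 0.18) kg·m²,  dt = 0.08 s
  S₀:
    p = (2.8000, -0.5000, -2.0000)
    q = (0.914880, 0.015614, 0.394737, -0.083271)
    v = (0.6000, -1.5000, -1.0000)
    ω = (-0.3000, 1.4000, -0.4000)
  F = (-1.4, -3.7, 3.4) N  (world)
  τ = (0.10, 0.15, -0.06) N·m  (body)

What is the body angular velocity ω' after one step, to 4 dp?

(τ − ω×Iω)/I = (1.0200, 1.1229, -0.2867)
new body rate ω' = (-0.2184, 1.4898, -0.4229)

ω' = (-0.2184, 1.4898, -0.4229)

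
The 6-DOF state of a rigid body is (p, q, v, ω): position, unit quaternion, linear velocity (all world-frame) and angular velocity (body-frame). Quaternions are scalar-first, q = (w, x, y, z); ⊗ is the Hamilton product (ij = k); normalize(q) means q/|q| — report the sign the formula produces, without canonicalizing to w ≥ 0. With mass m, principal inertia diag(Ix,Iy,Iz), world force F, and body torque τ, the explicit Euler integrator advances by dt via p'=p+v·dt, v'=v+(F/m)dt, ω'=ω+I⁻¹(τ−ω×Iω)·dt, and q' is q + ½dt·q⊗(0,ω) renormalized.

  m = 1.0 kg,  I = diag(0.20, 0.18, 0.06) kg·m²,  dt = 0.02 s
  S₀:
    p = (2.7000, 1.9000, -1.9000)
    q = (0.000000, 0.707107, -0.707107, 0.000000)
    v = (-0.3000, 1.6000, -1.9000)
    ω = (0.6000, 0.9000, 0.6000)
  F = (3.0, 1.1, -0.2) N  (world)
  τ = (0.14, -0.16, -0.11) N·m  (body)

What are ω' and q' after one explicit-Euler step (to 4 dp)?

ω×(Iω) gyroscopic = (-0.0648, 0.0504, -0.0108)
(τ − ω×Iω)/I = (1.0240, -1.1689, -1.6533)
ω + α·dt = (0.6205, 0.8766, 0.5669)
Hamilton product q⊗(0,ω) = (0.2121321, -0.4242642, -0.4242642, 1.0606605)
updated quaternion q' = (0.0021, 0.7028, -0.7113, 0.0106)

ω' = (0.6205, 0.8766, 0.5669)
q' = (0.0021, 0.7028, -0.7113, 0.0106)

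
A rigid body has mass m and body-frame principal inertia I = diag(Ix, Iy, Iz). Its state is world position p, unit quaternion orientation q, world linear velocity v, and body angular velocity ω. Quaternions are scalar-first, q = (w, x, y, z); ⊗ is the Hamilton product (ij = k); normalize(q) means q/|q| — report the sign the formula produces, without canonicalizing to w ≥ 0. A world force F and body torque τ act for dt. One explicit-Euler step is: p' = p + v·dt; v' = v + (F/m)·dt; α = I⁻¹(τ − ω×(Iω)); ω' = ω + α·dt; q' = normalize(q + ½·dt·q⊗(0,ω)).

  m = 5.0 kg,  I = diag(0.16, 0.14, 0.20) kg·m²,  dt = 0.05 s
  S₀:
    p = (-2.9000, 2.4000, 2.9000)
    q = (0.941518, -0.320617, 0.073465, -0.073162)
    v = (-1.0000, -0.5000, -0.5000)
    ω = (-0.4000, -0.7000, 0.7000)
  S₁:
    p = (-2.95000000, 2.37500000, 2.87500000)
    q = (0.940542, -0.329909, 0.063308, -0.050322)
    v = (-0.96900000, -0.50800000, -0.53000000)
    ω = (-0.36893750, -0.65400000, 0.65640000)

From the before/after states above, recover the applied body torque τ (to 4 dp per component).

τ = (0.0700, 0.1400, -0.1800)

rate change Δω = (0.03106250, 0.04600000, -0.04360000)
applied torque τ = (0.0700, 0.1400, -0.1800)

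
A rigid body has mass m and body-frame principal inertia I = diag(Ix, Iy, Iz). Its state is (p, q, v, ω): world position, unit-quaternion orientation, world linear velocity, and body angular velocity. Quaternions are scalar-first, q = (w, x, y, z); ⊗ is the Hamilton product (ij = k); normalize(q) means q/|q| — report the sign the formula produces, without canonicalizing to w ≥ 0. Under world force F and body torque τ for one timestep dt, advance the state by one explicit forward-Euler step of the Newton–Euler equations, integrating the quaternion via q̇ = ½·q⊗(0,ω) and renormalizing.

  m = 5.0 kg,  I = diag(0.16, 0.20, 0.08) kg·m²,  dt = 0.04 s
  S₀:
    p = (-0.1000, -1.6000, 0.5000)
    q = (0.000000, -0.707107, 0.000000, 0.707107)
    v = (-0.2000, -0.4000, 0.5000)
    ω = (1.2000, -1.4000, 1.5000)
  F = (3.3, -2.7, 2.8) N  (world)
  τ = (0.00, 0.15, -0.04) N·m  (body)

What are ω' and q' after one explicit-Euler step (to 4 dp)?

ω×(Iω) gyroscopic = (0.2520, 0.1440, -0.0672)
α = I⁻¹(τ − ω×Iω) = (-1.5750, 0.0300, 0.3400)
new body rate ω' = (1.1370, -1.3988, 1.5136)
q⊗(0,ω) = (-0.2121321, 0.9899498, 1.9091889, 0.9899498)
q' = normalize(q + ½dt·q⊗(0,ω)) = (-0.0042, -0.6865, 0.0381, 0.7261)

ω' = (1.1370, -1.3988, 1.5136)
q' = (-0.0042, -0.6865, 0.0381, 0.7261)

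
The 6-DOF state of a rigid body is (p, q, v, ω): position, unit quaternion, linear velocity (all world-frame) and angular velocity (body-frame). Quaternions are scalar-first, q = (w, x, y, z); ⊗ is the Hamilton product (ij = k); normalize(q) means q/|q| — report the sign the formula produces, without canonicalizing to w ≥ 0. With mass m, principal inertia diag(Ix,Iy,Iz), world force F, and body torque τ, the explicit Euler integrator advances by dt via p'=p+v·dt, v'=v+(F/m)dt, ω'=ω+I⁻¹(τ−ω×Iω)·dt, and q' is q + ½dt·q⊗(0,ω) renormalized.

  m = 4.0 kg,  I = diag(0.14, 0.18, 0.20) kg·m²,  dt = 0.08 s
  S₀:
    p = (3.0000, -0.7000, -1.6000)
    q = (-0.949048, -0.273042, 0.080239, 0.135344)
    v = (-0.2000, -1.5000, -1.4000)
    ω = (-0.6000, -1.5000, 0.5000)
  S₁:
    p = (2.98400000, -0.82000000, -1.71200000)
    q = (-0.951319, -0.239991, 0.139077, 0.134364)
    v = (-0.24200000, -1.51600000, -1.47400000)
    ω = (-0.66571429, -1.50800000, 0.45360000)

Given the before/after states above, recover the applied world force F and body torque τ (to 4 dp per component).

Δv = v₁−v₀ = (-0.04200000, -0.01600000, -0.07400000)
m·(v₁−v₀)/dt = (-2.1000, -0.8000, -3.7000)
Δω = ω₁−ω₀ = (-0.06571429, -0.00800000, -0.04640000)
ω₀×(Iω₀) = (-0.0150, 0.0180, 0.0360)
applied torque τ = (-0.1300, 0.0000, -0.0800)

F = (-2.1000, -0.8000, -3.7000)
τ = (-0.1300, 0.0000, -0.0800)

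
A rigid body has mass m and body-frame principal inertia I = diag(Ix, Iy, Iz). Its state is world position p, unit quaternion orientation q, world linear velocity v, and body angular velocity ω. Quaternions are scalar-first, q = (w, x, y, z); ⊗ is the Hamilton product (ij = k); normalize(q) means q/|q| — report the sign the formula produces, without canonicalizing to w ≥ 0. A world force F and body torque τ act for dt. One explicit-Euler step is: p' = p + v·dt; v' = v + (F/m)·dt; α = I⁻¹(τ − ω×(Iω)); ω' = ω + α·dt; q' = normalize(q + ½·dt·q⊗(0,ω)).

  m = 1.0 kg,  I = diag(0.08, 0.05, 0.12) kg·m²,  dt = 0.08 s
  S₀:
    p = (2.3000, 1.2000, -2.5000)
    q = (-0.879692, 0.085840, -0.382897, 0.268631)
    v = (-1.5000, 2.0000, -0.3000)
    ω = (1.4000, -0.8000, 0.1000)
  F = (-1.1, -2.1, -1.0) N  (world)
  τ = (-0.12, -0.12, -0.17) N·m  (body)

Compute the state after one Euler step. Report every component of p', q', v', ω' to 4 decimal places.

a = (-1.1000, -2.1000, -1.0000)
p' = p + v·dt = (2.1800, 1.3600, -2.5240)
v + (F/m)dt = (-1.5880, 1.8320, -0.3800)
precession coupling ω×(Iω) = (-0.0056, -0.0056, 0.0336)
(τ − ω×Iω)/I = (-1.4300, -2.2880, -1.6967)
ω' = ω + α·dt = (1.2856, -0.9830, -0.0357)
2q̇ = q⊗(0,ω) = (-0.4533567, -1.0549537, 1.0712530, 0.3794146)
q + ½dt·q⊗(0,ω), renormalized = (-0.8960, 0.0436, -0.3393, 0.2832)

p' = (2.1800, 1.3600, -2.5240)
q' = (-0.8960, 0.0436, -0.3393, 0.2832)
v' = (-1.5880, 1.8320, -0.3800)
ω' = (1.2856, -0.9830, -0.0357)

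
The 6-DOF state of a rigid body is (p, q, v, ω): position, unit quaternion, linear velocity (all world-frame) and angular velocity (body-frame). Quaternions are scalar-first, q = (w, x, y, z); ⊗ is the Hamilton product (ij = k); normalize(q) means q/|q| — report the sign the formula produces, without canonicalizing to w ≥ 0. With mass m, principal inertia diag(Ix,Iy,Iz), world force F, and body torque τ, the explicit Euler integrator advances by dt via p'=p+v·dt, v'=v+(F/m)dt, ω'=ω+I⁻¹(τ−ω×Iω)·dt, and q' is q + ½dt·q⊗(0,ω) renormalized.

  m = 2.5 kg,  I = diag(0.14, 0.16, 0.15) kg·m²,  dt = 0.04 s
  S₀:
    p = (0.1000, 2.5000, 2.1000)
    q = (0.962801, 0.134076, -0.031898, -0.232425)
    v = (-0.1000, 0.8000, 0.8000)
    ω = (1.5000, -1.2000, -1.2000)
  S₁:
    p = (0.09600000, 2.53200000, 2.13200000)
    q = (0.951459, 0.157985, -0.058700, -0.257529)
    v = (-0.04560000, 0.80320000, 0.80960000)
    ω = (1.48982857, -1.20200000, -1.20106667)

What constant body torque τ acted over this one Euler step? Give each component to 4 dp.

τ = (-0.0500, 0.0100, -0.0400)

ω₁ − ω₀ = (-0.01017143, -0.00200000, -0.00106667)
ω₀×(Iω₀) = (-0.0144, 0.0180, -0.0360)
applied torque τ = (-0.0500, 0.0100, -0.0400)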